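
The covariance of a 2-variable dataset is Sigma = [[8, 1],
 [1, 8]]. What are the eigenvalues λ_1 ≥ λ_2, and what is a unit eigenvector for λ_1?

Step 1 — characteristic polynomial of 2×2 Sigma:
  det(Sigma - λI) = λ² - trace · λ + det = 0.
  trace = 8 + 8 = 16, det = 8·8 - (1)² = 63.
Step 2 — discriminant:
  Δ = trace² - 4·det = 256 - 252 = 4.
Step 3 — eigenvalues:
  λ = (trace ± √Δ)/2 = (16 ± 2)/2,
  λ_1 = 9,  λ_2 = 7.

Step 4 — unit eigenvector for λ_1: solve (Sigma - λ_1 I)v = 0. First row:
  (8 - 9)·v_x + (1)·v_y = 0, i.e. (-1)·v_x + (1)·v_y = 0,
  so v ∝ (b, λ_1 - a) = (1, 1) = u.
  ||u|| = √((1)² + (1)²) = √(2) ≈ 1.4142,
  v_1 = u/||u|| ≈ (0.7071, 0.7071) (||v_1|| = 1).

λ_1 = 9,  λ_2 = 7;  v_1 ≈ (0.7071, 0.7071)


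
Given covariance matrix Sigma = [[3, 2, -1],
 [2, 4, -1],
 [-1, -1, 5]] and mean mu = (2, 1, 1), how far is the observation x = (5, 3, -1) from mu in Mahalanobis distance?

Step 1 — centre the observation: (x - mu) = (3, 2, -2).

Step 2 — invert Sigma (cofactor / det for 3×3, or solve directly):
  Sigma^{-1} = [[0.5135, -0.2432, 0.0541],
 [-0.2432, 0.3784, 0.027],
 [0.0541, 0.027, 0.2162]].

Step 3 — form the quadratic (x - mu)^T · Sigma^{-1} · (x - mu):
  Sigma^{-1} · (x - mu) = (0.9459, -0.027, -0.2162).
  (x - mu)^T · [Sigma^{-1} · (x - mu)] = (3)·(0.9459) + (2)·(-0.027) + (-2)·(-0.2162) = 3.2162.

Step 4 — take square root: d = √(3.2162) ≈ 1.7934.

d(x, mu) = √(3.2162) ≈ 1.7934


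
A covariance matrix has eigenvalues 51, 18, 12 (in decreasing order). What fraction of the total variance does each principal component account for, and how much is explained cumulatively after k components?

Step 1 — total variance = trace(Sigma) = Σ λ_i = 51 + 18 + 12 = 81.

Step 2 — fraction explained by component i = λ_i / Σ λ:
  PC1: 51/81 = 0.6296
  PC2: 18/81 = 0.2222
  PC3: 12/81 = 0.1481

Step 3 — cumulative fraction after k components = (λ_1 + ... + λ_k) / Σ λ:
  k = 1: 51/81 = 0.6296
  k = 2: (51 + 18)/81 = 69/81 = 0.8519
  k = 3: (51 + 18 + 12)/81 = 81/81 = 1

Summary (fraction, with percent):

explained: PC1 0.6296 (62.96%), PC2 0.2222 (22.22%), PC3 0.1481 (14.81%);  cumulative: 0.6296, 0.8519, 1


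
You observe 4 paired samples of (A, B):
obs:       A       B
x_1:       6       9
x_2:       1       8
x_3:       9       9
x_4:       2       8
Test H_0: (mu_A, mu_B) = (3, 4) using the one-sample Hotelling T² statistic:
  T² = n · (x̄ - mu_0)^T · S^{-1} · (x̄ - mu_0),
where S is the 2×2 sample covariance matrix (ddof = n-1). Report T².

Step 1 — sample mean vector:
  mean(A) = (6 + 1 + 9 + 2) / 4 = 18/4 = 4.5
  mean(B) = (9 + 8 + 9 + 8) / 4 = 34/4 = 8.5
  x̄ = (4.5, 8.5),  deviation x̄ - mu_0 = (4.5, 8.5) - (3, 4) = (1.5, 4.5).

Step 2 — sample covariance matrix, S[i,j] = (1/(n-1)) · Σ_k (x_{k,i} - mean_i) · (x_{k,j} - mean_j), divisor n-1 = 3:
  S[A,A] = ((1.5)·(1.5) + (-3.5)·(-3.5) + (4.5)·(4.5) + (-2.5)·(-2.5)) / 3 = 41/3 = 13.6667
  S[A,B] = ((1.5)·(0.5) + (-3.5)·(-0.5) + (4.5)·(0.5) + (-2.5)·(-0.5)) / 3 = 6/3 = 2
  S[B,B] = ((0.5)·(0.5) + (-0.5)·(-0.5) + (0.5)·(0.5) + (-0.5)·(-0.5)) / 3 = 1/3 = 0.3333
  S = [[13.6667, 2],
 [2, 0.3333]].

Step 3 — invert S. det(S) = 13.6667·0.3333 - (2)² = 0.5556.
  S^{-1} = (1/det) · [[d, -b], [-b, a]] = [[0.6, -3.6],
 [-3.6, 24.6]].

Step 4 — quadratic form (x̄ - mu_0)^T · S^{-1} · (x̄ - mu_0):
  S^{-1} · (x̄ - mu_0) = (-15.3, 105.3),
  (x̄ - mu_0)^T · [...] = (1.5)·(-15.3) + (4.5)·(105.3) = 450.9.

Step 5 — scale by n: T² = 4 · 450.9 = 1803.6.

T² ≈ 1803.6


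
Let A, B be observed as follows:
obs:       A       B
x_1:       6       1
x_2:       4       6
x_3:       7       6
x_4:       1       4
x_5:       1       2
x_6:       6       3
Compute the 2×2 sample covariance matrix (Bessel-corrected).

Step 1 — column means:
  mean(A) = (6 + 4 + 7 + 1 + 1 + 6) / 6 = 25/6 = 4.1667
  mean(B) = (1 + 6 + 6 + 4 + 2 + 3) / 6 = 22/6 = 3.6667

Step 2 — sample covariance S[i,j] = (1/(n-1)) · Σ_k (x_{k,i} - mean_i) · (x_{k,j} - mean_j), with n-1 = 5.
  S[A,A] = ((1.8333)·(1.8333) + (-0.1667)·(-0.1667) + (2.8333)·(2.8333) + (-3.1667)·(-3.1667) + (-3.1667)·(-3.1667) + (1.8333)·(1.8333)) / 5 = 34.8333/5 = 6.9667
  S[A,B] = ((1.8333)·(-2.6667) + (-0.1667)·(2.3333) + (2.8333)·(2.3333) + (-3.1667)·(0.3333) + (-3.1667)·(-1.6667) + (1.8333)·(-0.6667)) / 5 = 4.3333/5 = 0.8667
  S[B,B] = ((-2.6667)·(-2.6667) + (2.3333)·(2.3333) + (2.3333)·(2.3333) + (0.3333)·(0.3333) + (-1.6667)·(-1.6667) + (-0.6667)·(-0.6667)) / 5 = 21.3333/5 = 4.2667

S is symmetric (S[j,i] = S[i,j]). Assembling:

S = [[6.9667, 0.8667],
 [0.8667, 4.2667]]


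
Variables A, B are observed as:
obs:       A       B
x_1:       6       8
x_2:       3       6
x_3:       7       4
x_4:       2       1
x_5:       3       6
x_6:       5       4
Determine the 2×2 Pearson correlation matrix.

Step 1 — column means:
  mean(A) = (6 + 3 + 7 + 2 + 3 + 5) / 6 = 26/6 = 4.3333
  mean(B) = (8 + 6 + 4 + 1 + 6 + 4) / 6 = 29/6 = 4.8333

Step 2 — sample variances and covariances s[i,j] = (1/(n-1)) · Σ_k (x_{k,i} - mean_i) · (x_{k,j} - mean_j), with n-1 = 5:
  s[A,A] = ((1.6667)·(1.6667) + (-1.3333)·(-1.3333) + (2.6667)·(2.6667) + (-2.3333)·(-2.3333) + (-1.3333)·(-1.3333) + (0.6667)·(0.6667)) / 5 = 19.3333/5 = 3.8667
  s[A,B] = ((1.6667)·(3.1667) + (-1.3333)·(1.1667) + (2.6667)·(-0.8333) + (-2.3333)·(-3.8333) + (-1.3333)·(1.1667) + (0.6667)·(-0.8333)) / 5 = 8.3333/5 = 1.6667
  s[B,B] = ((3.1667)·(3.1667) + (1.1667)·(1.1667) + (-0.8333)·(-0.8333) + (-3.8333)·(-3.8333) + (1.1667)·(1.1667) + (-0.8333)·(-0.8333)) / 5 = 28.8333/5 = 5.7667
  Sample standard deviations s_i = √(s[i,i]):
  s(A) = √(3.8667) = 1.9664
  s(B) = √(5.7667) = 2.4014

Step 3 — r_{ij} = s_{ij} / (s_i · s_j):
  r[A,A] = 1 (diagonal).
  r[A,B] = 1.6667 / (1.9664 · 2.4014) = 1.6667 / 4.7221 = 0.353
  r[B,B] = 1 (diagonal).

R is symmetric with unit diagonal. Assembling:

R = [[1, 0.353],
 [0.353, 1]]


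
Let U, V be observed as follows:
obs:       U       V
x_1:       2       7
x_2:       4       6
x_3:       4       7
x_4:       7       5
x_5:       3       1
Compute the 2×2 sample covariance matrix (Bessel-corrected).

Step 1 — column means:
  mean(U) = (2 + 4 + 4 + 7 + 3) / 5 = 20/5 = 4
  mean(V) = (7 + 6 + 7 + 5 + 1) / 5 = 26/5 = 5.2

Step 2 — sample covariance S[i,j] = (1/(n-1)) · Σ_k (x_{k,i} - mean_i) · (x_{k,j} - mean_j), with n-1 = 4.
  S[U,U] = ((-2)·(-2) + (0)·(0) + (0)·(0) + (3)·(3) + (-1)·(-1)) / 4 = 14/4 = 3.5
  S[U,V] = ((-2)·(1.8) + (0)·(0.8) + (0)·(1.8) + (3)·(-0.2) + (-1)·(-4.2)) / 4 = 0/4 = 0
  S[V,V] = ((1.8)·(1.8) + (0.8)·(0.8) + (1.8)·(1.8) + (-0.2)·(-0.2) + (-4.2)·(-4.2)) / 4 = 24.8/4 = 6.2

S is symmetric (S[j,i] = S[i,j]). Assembling:

S = [[3.5, 0],
 [0, 6.2]]


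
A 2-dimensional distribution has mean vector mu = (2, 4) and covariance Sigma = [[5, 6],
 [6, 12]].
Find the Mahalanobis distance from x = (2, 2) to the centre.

Step 1 — centre the observation: (x - mu) = (0, -2).

Step 2 — invert Sigma. det(Sigma) = 5·12 - (6)² = 24.
  Sigma^{-1} = (1/det) · [[d, -b], [-b, a]] = [[0.5, -0.25],
 [-0.25, 0.2083]].

Step 3 — form the quadratic (x - mu)^T · Sigma^{-1} · (x - mu):
  Sigma^{-1} · (x - mu) = (0.5, -0.4167).
  (x - mu)^T · [Sigma^{-1} · (x - mu)] = (0)·(0.5) + (-2)·(-0.4167) = 0.8333.

Step 4 — take square root: d = √(0.8333) ≈ 0.9129.

d(x, mu) = √(0.8333) ≈ 0.9129


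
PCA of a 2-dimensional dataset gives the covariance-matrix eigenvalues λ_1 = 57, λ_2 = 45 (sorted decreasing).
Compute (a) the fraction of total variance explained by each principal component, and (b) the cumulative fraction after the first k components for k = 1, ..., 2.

Step 1 — total variance = trace(Sigma) = Σ λ_i = 57 + 45 = 102.

Step 2 — fraction explained by component i = λ_i / Σ λ:
  PC1: 57/102 = 0.5588
  PC2: 45/102 = 0.4412

Step 3 — cumulative fraction after k components = (λ_1 + ... + λ_k) / Σ λ:
  k = 1: 57/102 = 0.5588
  k = 2: (57 + 45)/102 = 102/102 = 1

Summary (fraction, with percent):

explained: PC1 0.5588 (55.88%), PC2 0.4412 (44.12%);  cumulative: 0.5588, 1


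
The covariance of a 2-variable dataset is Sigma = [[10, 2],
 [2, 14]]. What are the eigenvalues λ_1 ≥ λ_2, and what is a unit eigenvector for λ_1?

Step 1 — characteristic polynomial of 2×2 Sigma:
  det(Sigma - λI) = λ² - trace · λ + det = 0.
  trace = 10 + 14 = 24, det = 10·14 - (2)² = 136.
Step 2 — discriminant:
  Δ = trace² - 4·det = 576 - 544 = 32.
Step 3 — eigenvalues:
  λ = (trace ± √Δ)/2 = (24 ± 5.6569)/2,
  λ_1 = 14.8284,  λ_2 = 9.1716.

Step 4 — unit eigenvector for λ_1: solve (Sigma - λ_1 I)v = 0. First row:
  (10 - 14.8284)·v_x + (2)·v_y = 0, i.e. (-4.8284)·v_x + (2)·v_y = 0,
  so v ∝ (b, λ_1 - a) = (2, 4.8284) = u.
  ||u|| = √((2)² + (4.8284)²) = √(27.3137) ≈ 5.2263,
  v_1 = u/||u|| ≈ (0.3827, 0.9239) (||v_1|| = 1).

λ_1 = 14.8284,  λ_2 = 9.1716;  v_1 ≈ (0.3827, 0.9239)


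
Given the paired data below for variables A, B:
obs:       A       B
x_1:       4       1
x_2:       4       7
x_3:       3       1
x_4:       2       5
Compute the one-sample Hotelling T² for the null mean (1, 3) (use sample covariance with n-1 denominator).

Step 1 — sample mean vector:
  mean(A) = (4 + 4 + 3 + 2) / 4 = 13/4 = 3.25
  mean(B) = (1 + 7 + 1 + 5) / 4 = 14/4 = 3.5
  x̄ = (3.25, 3.5),  deviation x̄ - mu_0 = (3.25, 3.5) - (1, 3) = (2.25, 0.5).

Step 2 — sample covariance matrix, S[i,j] = (1/(n-1)) · Σ_k (x_{k,i} - mean_i) · (x_{k,j} - mean_j), divisor n-1 = 3:
  S[A,A] = ((0.75)·(0.75) + (0.75)·(0.75) + (-0.25)·(-0.25) + (-1.25)·(-1.25)) / 3 = 2.75/3 = 0.9167
  S[A,B] = ((0.75)·(-2.5) + (0.75)·(3.5) + (-0.25)·(-2.5) + (-1.25)·(1.5)) / 3 = -0.5/3 = -0.1667
  S[B,B] = ((-2.5)·(-2.5) + (3.5)·(3.5) + (-2.5)·(-2.5) + (1.5)·(1.5)) / 3 = 27/3 = 9
  S = [[0.9167, -0.1667],
 [-0.1667, 9]].

Step 3 — invert S. det(S) = 0.9167·9 - (-0.1667)² = 8.2222.
  S^{-1} = (1/det) · [[d, -b], [-b, a]] = [[1.0946, 0.0203],
 [0.0203, 0.1115]].

Step 4 — quadratic form (x̄ - mu_0)^T · S^{-1} · (x̄ - mu_0):
  S^{-1} · (x̄ - mu_0) = (2.473, 0.1014),
  (x̄ - mu_0)^T · [...] = (2.25)·(2.473) + (0.5)·(0.1014) = 5.6149.

Step 5 — scale by n: T² = 4 · 5.6149 = 22.4595.

T² ≈ 22.4595


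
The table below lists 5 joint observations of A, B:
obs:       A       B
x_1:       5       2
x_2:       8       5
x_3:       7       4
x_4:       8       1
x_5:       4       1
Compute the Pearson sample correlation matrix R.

Step 1 — column means:
  mean(A) = (5 + 8 + 7 + 8 + 4) / 5 = 32/5 = 6.4
  mean(B) = (2 + 5 + 4 + 1 + 1) / 5 = 13/5 = 2.6

Step 2 — sample variances and covariances s[i,j] = (1/(n-1)) · Σ_k (x_{k,i} - mean_i) · (x_{k,j} - mean_j), with n-1 = 4:
  s[A,A] = ((-1.4)·(-1.4) + (1.6)·(1.6) + (0.6)·(0.6) + (1.6)·(1.6) + (-2.4)·(-2.4)) / 4 = 13.2/4 = 3.3
  s[A,B] = ((-1.4)·(-0.6) + (1.6)·(2.4) + (0.6)·(1.4) + (1.6)·(-1.6) + (-2.4)·(-1.6)) / 4 = 6.8/4 = 1.7
  s[B,B] = ((-0.6)·(-0.6) + (2.4)·(2.4) + (1.4)·(1.4) + (-1.6)·(-1.6) + (-1.6)·(-1.6)) / 4 = 13.2/4 = 3.3
  Sample standard deviations s_i = √(s[i,i]):
  s(A) = √(3.3) = 1.8166
  s(B) = √(3.3) = 1.8166

Step 3 — r_{ij} = s_{ij} / (s_i · s_j):
  r[A,A] = 1 (diagonal).
  r[A,B] = 1.7 / (1.8166 · 1.8166) = 1.7 / 3.3 = 0.5152
  r[B,B] = 1 (diagonal).

R is symmetric with unit diagonal. Assembling:

R = [[1, 0.5152],
 [0.5152, 1]]


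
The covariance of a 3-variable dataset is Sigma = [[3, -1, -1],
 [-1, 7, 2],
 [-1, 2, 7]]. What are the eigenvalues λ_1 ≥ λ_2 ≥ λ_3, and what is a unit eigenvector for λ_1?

Step 1 — characteristic polynomial p(λ) = det(λI - Sigma) = λ³ - tr·λ² + c_1·λ - det, where tr = trace, c_1 = sum of the principal 2×2 minors, det = det(Sigma):
  tr = 3 + 7 + 7 = 17,
  c_1 = (3·7 - (-1)²) + (3·7 - (-1)²) + (7·7 - (2)²) = 20 + 20 + 45 = 85,
  det = 3·(7·7 - (2)²) - (-1)·((-1)·7 - (2)·(-1)) + (-1)·((-1)·(2) - 7·(-1)) = 3·(45) - (-1)·(-5) + (-1)·(5) = 125.
  So p(λ) = λ³ - 17λ² + 85λ - 125.
Step 2 — look for an integer root (rational root theorem: any rational root is an integer divisor of 125). Testing λ = 5:
  p(5) = 125 - 425 + 425 - 125 = 0  ✓
  Dividing out (λ - 5): p(λ) = (λ - 5)(λ² - 12λ + 25).
Step 3 — remaining eigenvalues from the quadratic λ² - 12λ + 25 = 0:
  Δ = 12² - 4·25 = 144 - 100 = 44,  λ = (12 ± √44)/2 = (12 ± 6.6332)/2 ≈ 9.3166 or 2.6834.
  Sorted: λ_1 = 9.3166,  λ_2 = 5,  λ_3 = 2.6834  (check: sum = 17 = tr ✓).

Step 4 — unit eigenvector for λ_1 ≈ 9.3166: v spans the null space of (Sigma - λ_1 I), whose rows are
  r_1 = (-6.3166, -1, -1),  r_2 = (-1, -2.3166, 2),  r_3 = (-1, 2, -2.3166).
  v is orthogonal to every row, so take v ∝ r_1 × r_2 = ((-1)·(2) - (-1)·(-2.3166), (-1)·(-1) - (-6.3166)·(2), (-6.3166)·(-2.3166) - (-1)·(-1)) ≈ (-4.3166, 13.6332, 13.6332).
  Rescale (multiply by -1 so the first nonzero entry is positive): u = (4.3166, -13.6332, -13.6332).
  ||u|| = √((4.3166)² + (-13.6332)² + (-13.6332)²) = √(390.3642) ≈ 19.7576,  v_1 = u/||u|| ≈ (0.2185, -0.69, -0.69) (||v_1|| = 1).

λ_1 = 9.3166,  λ_2 = 5,  λ_3 = 2.6834;  v_1 ≈ (0.2185, -0.69, -0.69)


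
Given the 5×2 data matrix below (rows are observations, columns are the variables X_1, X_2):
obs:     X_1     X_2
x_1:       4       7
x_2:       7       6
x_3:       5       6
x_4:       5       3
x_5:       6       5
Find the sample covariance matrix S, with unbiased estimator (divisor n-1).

Step 1 — column means:
  mean(X_1) = (4 + 7 + 5 + 5 + 6) / 5 = 27/5 = 5.4
  mean(X_2) = (7 + 6 + 6 + 3 + 5) / 5 = 27/5 = 5.4

Step 2 — sample covariance S[i,j] = (1/(n-1)) · Σ_k (x_{k,i} - mean_i) · (x_{k,j} - mean_j), with n-1 = 4.
  S[X_1,X_1] = ((-1.4)·(-1.4) + (1.6)·(1.6) + (-0.4)·(-0.4) + (-0.4)·(-0.4) + (0.6)·(0.6)) / 4 = 5.2/4 = 1.3
  S[X_1,X_2] = ((-1.4)·(1.6) + (1.6)·(0.6) + (-0.4)·(0.6) + (-0.4)·(-2.4) + (0.6)·(-0.4)) / 4 = -0.8/4 = -0.2
  S[X_2,X_2] = ((1.6)·(1.6) + (0.6)·(0.6) + (0.6)·(0.6) + (-2.4)·(-2.4) + (-0.4)·(-0.4)) / 4 = 9.2/4 = 2.3

S is symmetric (S[j,i] = S[i,j]). Assembling:

S = [[1.3, -0.2],
 [-0.2, 2.3]]


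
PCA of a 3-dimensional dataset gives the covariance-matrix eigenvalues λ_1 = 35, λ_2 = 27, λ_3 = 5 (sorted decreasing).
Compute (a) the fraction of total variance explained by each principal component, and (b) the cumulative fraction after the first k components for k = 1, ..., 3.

Step 1 — total variance = trace(Sigma) = Σ λ_i = 35 + 27 + 5 = 67.

Step 2 — fraction explained by component i = λ_i / Σ λ:
  PC1: 35/67 = 0.5224
  PC2: 27/67 = 0.403
  PC3: 5/67 = 0.0746

Step 3 — cumulative fraction after k components = (λ_1 + ... + λ_k) / Σ λ:
  k = 1: 35/67 = 0.5224
  k = 2: (35 + 27)/67 = 62/67 = 0.9254
  k = 3: (35 + 27 + 5)/67 = 67/67 = 1

Summary (fraction, with percent):

explained: PC1 0.5224 (52.24%), PC2 0.403 (40.3%), PC3 0.0746 (7.46%);  cumulative: 0.5224, 0.9254, 1


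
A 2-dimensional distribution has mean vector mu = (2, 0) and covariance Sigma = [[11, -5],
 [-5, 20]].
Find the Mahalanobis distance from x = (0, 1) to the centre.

Step 1 — centre the observation: (x - mu) = (-2, 1).

Step 2 — invert Sigma. det(Sigma) = 11·20 - (-5)² = 195.
  Sigma^{-1} = (1/det) · [[d, -b], [-b, a]] = [[0.1026, 0.0256],
 [0.0256, 0.0564]].

Step 3 — form the quadratic (x - mu)^T · Sigma^{-1} · (x - mu):
  Sigma^{-1} · (x - mu) = (-0.1795, 0.0051).
  (x - mu)^T · [Sigma^{-1} · (x - mu)] = (-2)·(-0.1795) + (1)·(0.0051) = 0.3641.

Step 4 — take square root: d = √(0.3641) ≈ 0.6034.

d(x, mu) = √(0.3641) ≈ 0.6034


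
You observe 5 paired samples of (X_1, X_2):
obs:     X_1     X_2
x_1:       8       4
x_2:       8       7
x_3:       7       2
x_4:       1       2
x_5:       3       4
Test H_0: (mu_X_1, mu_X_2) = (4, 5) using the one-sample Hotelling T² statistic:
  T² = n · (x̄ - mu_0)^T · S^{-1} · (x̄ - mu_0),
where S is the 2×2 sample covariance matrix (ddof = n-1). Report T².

Step 1 — sample mean vector:
  mean(X_1) = (8 + 8 + 7 + 1 + 3) / 5 = 27/5 = 5.4
  mean(X_2) = (4 + 7 + 2 + 2 + 4) / 5 = 19/5 = 3.8
  x̄ = (5.4, 3.8),  deviation x̄ - mu_0 = (5.4, 3.8) - (4, 5) = (1.4, -1.2).

Step 2 — sample covariance matrix, S[i,j] = (1/(n-1)) · Σ_k (x_{k,i} - mean_i) · (x_{k,j} - mean_j), divisor n-1 = 4:
  S[X_1,X_1] = ((2.6)·(2.6) + (2.6)·(2.6) + (1.6)·(1.6) + (-4.4)·(-4.4) + (-2.4)·(-2.4)) / 4 = 41.2/4 = 10.3
  S[X_1,X_2] = ((2.6)·(0.2) + (2.6)·(3.2) + (1.6)·(-1.8) + (-4.4)·(-1.8) + (-2.4)·(0.2)) / 4 = 13.4/4 = 3.35
  S[X_2,X_2] = ((0.2)·(0.2) + (3.2)·(3.2) + (-1.8)·(-1.8) + (-1.8)·(-1.8) + (0.2)·(0.2)) / 4 = 16.8/4 = 4.2
  S = [[10.3, 3.35],
 [3.35, 4.2]].

Step 3 — invert S. det(S) = 10.3·4.2 - (3.35)² = 32.0375.
  S^{-1} = (1/det) · [[d, -b], [-b, a]] = [[0.1311, -0.1046],
 [-0.1046, 0.3215]].

Step 4 — quadratic form (x̄ - mu_0)^T · S^{-1} · (x̄ - mu_0):
  S^{-1} · (x̄ - mu_0) = (0.309, -0.5322),
  (x̄ - mu_0)^T · [...] = (1.4)·(0.309) + (-1.2)·(-0.5322) = 1.0712.

Step 5 — scale by n: T² = 5 · 1.0712 = 5.3562.

T² ≈ 5.3562


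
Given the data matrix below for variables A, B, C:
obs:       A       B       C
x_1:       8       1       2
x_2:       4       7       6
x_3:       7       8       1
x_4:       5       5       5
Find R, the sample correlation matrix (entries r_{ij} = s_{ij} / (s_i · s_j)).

Step 1 — column means:
  mean(A) = (8 + 4 + 7 + 5) / 4 = 24/4 = 6
  mean(B) = (1 + 7 + 8 + 5) / 4 = 21/4 = 5.25
  mean(C) = (2 + 6 + 1 + 5) / 4 = 14/4 = 3.5

Step 2 — sample variances and covariances s[i,j] = (1/(n-1)) · Σ_k (x_{k,i} - mean_i) · (x_{k,j} - mean_j), with n-1 = 3:
  s[A,A] = ((2)·(2) + (-2)·(-2) + (1)·(1) + (-1)·(-1)) / 3 = 10/3 = 3.3333
  s[A,B] = ((2)·(-4.25) + (-2)·(1.75) + (1)·(2.75) + (-1)·(-0.25)) / 3 = -9/3 = -3
  s[A,C] = ((2)·(-1.5) + (-2)·(2.5) + (1)·(-2.5) + (-1)·(1.5)) / 3 = -12/3 = -4
  s[B,B] = ((-4.25)·(-4.25) + (1.75)·(1.75) + (2.75)·(2.75) + (-0.25)·(-0.25)) / 3 = 28.75/3 = 9.5833
  s[B,C] = ((-4.25)·(-1.5) + (1.75)·(2.5) + (2.75)·(-2.5) + (-0.25)·(1.5)) / 3 = 3.5/3 = 1.1667
  s[C,C] = ((-1.5)·(-1.5) + (2.5)·(2.5) + (-2.5)·(-2.5) + (1.5)·(1.5)) / 3 = 17/3 = 5.6667
  Sample standard deviations s_i = √(s[i,i]):
  s(A) = √(3.3333) = 1.8257
  s(B) = √(9.5833) = 3.0957
  s(C) = √(5.6667) = 2.3805

Step 3 — r_{ij} = s_{ij} / (s_i · s_j):
  r[A,A] = 1 (diagonal).
  r[A,B] = -3 / (1.8257 · 3.0957) = -3 / 5.6519 = -0.5308
  r[A,C] = -4 / (1.8257 · 2.3805) = -4 / 4.3461 = -0.9204
  r[B,B] = 1 (diagonal).
  r[B,C] = 1.1667 / (3.0957 · 2.3805) = 1.1667 / 7.3692 = 0.1583
  r[C,C] = 1 (diagonal).

R is symmetric with unit diagonal. Assembling:

R = [[1, -0.5308, -0.9204],
 [-0.5308, 1, 0.1583],
 [-0.9204, 0.1583, 1]]


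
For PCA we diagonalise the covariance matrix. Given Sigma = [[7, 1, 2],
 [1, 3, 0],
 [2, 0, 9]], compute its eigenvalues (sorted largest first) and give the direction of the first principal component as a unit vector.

Step 1 — characteristic polynomial p(λ) = det(λI - Sigma) = λ³ - tr·λ² + c_1·λ - det, where tr = trace, c_1 = sum of the principal 2×2 minors, det = det(Sigma):
  tr = 7 + 3 + 9 = 19,
  c_1 = (7·3 - (1)²) + (7·9 - (2)²) + (3·9 - (0)²) = 20 + 59 + 27 = 106,
  det = 7·(3·9 - (0)²) - (1)·((1)·9 - (0)·(2)) + (2)·((1)·(0) - 3·(2)) = 7·(27) - (1)·(9) + (2)·(-6) = 168.
  So p(λ) = λ³ - 19λ² + 106λ - 168.
Step 2 — look for an integer root (rational root theorem: any rational root is an integer divisor of 168). Testing λ = 6:
  p(6) = 216 - 684 + 636 - 168 = 0  ✓
  Dividing out (λ - 6): p(λ) = (λ - 6)(λ² - 13λ + 28).
Step 3 — remaining eigenvalues from the quadratic λ² - 13λ + 28 = 0:
  Δ = 13² - 4·28 = 169 - 112 = 57,  λ = (13 ± √57)/2 = (13 ± 7.5498)/2 ≈ 10.2749 or 2.7251.
  Sorted: λ_1 = 10.2749,  λ_2 = 6,  λ_3 = 2.7251  (check: sum = 19 = tr ✓).

Step 4 — unit eigenvector for λ_1 ≈ 10.2749: v spans the null space of (Sigma - λ_1 I), whose rows are
  r_1 = (-3.2749, 1, 2),  r_2 = (1, -7.2749, 0),  r_3 = (2, 0, -1.2749).
  v is orthogonal to every row, so take v ∝ r_1 × r_2 = ((1)·(0) - (2)·(-7.2749), (2)·(1) - (-3.2749)·(0), (-3.2749)·(-7.2749) - (1)·(1)) ≈ (14.5498, 2, 22.8248).
  Let u = (14.5498, 2, 22.8248).
  ||u|| = √((14.5498)² + (2)² + (22.8248)²) = √(736.667) ≈ 27.1416,  v_1 = u/||u|| ≈ (0.5361, 0.0737, 0.841) (||v_1|| = 1).

λ_1 = 10.2749,  λ_2 = 6,  λ_3 = 2.7251;  v_1 ≈ (0.5361, 0.0737, 0.841)


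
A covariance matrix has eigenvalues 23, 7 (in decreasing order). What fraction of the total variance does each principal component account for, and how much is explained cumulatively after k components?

Step 1 — total variance = trace(Sigma) = Σ λ_i = 23 + 7 = 30.

Step 2 — fraction explained by component i = λ_i / Σ λ:
  PC1: 23/30 = 0.7667
  PC2: 7/30 = 0.2333

Step 3 — cumulative fraction after k components = (λ_1 + ... + λ_k) / Σ λ:
  k = 1: 23/30 = 0.7667
  k = 2: (23 + 7)/30 = 30/30 = 1

Summary (fraction, with percent):

explained: PC1 0.7667 (76.67%), PC2 0.2333 (23.33%);  cumulative: 0.7667, 1


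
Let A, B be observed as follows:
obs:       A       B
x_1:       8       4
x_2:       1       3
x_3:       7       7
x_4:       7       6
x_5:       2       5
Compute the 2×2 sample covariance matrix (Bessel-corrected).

Step 1 — column means:
  mean(A) = (8 + 1 + 7 + 7 + 2) / 5 = 25/5 = 5
  mean(B) = (4 + 3 + 7 + 6 + 5) / 5 = 25/5 = 5

Step 2 — sample covariance S[i,j] = (1/(n-1)) · Σ_k (x_{k,i} - mean_i) · (x_{k,j} - mean_j), with n-1 = 4.
  S[A,A] = ((3)·(3) + (-4)·(-4) + (2)·(2) + (2)·(2) + (-3)·(-3)) / 4 = 42/4 = 10.5
  S[A,B] = ((3)·(-1) + (-4)·(-2) + (2)·(2) + (2)·(1) + (-3)·(0)) / 4 = 11/4 = 2.75
  S[B,B] = ((-1)·(-1) + (-2)·(-2) + (2)·(2) + (1)·(1) + (0)·(0)) / 4 = 10/4 = 2.5

S is symmetric (S[j,i] = S[i,j]). Assembling:

S = [[10.5, 2.75],
 [2.75, 2.5]]


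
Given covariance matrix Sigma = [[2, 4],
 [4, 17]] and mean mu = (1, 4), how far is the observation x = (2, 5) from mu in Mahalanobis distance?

Step 1 — centre the observation: (x - mu) = (1, 1).

Step 2 — invert Sigma. det(Sigma) = 2·17 - (4)² = 18.
  Sigma^{-1} = (1/det) · [[d, -b], [-b, a]] = [[0.9444, -0.2222],
 [-0.2222, 0.1111]].

Step 3 — form the quadratic (x - mu)^T · Sigma^{-1} · (x - mu):
  Sigma^{-1} · (x - mu) = (0.7222, -0.1111).
  (x - mu)^T · [Sigma^{-1} · (x - mu)] = (1)·(0.7222) + (1)·(-0.1111) = 0.6111.

Step 4 — take square root: d = √(0.6111) ≈ 0.7817.

d(x, mu) = √(0.6111) ≈ 0.7817


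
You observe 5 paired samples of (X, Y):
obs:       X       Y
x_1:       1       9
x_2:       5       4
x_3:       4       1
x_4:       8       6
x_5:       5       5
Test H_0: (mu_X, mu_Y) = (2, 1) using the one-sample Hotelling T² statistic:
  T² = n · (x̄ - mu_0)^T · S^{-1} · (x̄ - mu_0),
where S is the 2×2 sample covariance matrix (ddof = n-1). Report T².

Step 1 — sample mean vector:
  mean(X) = (1 + 5 + 4 + 8 + 5) / 5 = 23/5 = 4.6
  mean(Y) = (9 + 4 + 1 + 6 + 5) / 5 = 25/5 = 5
  x̄ = (4.6, 5),  deviation x̄ - mu_0 = (4.6, 5) - (2, 1) = (2.6, 4).

Step 2 — sample covariance matrix, S[i,j] = (1/(n-1)) · Σ_k (x_{k,i} - mean_i) · (x_{k,j} - mean_j), divisor n-1 = 4:
  S[X,X] = ((-3.6)·(-3.6) + (0.4)·(0.4) + (-0.6)·(-0.6) + (3.4)·(3.4) + (0.4)·(0.4)) / 4 = 25.2/4 = 6.3
  S[X,Y] = ((-3.6)·(4) + (0.4)·(-1) + (-0.6)·(-4) + (3.4)·(1) + (0.4)·(0)) / 4 = -9/4 = -2.25
  S[Y,Y] = ((4)·(4) + (-1)·(-1) + (-4)·(-4) + (1)·(1) + (0)·(0)) / 4 = 34/4 = 8.5
  S = [[6.3, -2.25],
 [-2.25, 8.5]].

Step 3 — invert S. det(S) = 6.3·8.5 - (-2.25)² = 48.4875.
  S^{-1} = (1/det) · [[d, -b], [-b, a]] = [[0.1753, 0.0464],
 [0.0464, 0.1299]].

Step 4 — quadratic form (x̄ - mu_0)^T · S^{-1} · (x̄ - mu_0):
  S^{-1} · (x̄ - mu_0) = (0.6414, 0.6404),
  (x̄ - mu_0)^T · [...] = (2.6)·(0.6414) + (4)·(0.6404) = 4.2291.

Step 5 — scale by n: T² = 5 · 4.2291 = 21.1457.

T² ≈ 21.1457


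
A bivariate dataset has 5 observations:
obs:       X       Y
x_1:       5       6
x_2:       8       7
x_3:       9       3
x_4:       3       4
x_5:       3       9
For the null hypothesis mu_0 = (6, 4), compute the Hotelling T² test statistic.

Step 1 — sample mean vector:
  mean(X) = (5 + 8 + 9 + 3 + 3) / 5 = 28/5 = 5.6
  mean(Y) = (6 + 7 + 3 + 4 + 9) / 5 = 29/5 = 5.8
  x̄ = (5.6, 5.8),  deviation x̄ - mu_0 = (5.6, 5.8) - (6, 4) = (-0.4, 1.8).

Step 2 — sample covariance matrix, S[i,j] = (1/(n-1)) · Σ_k (x_{k,i} - mean_i) · (x_{k,j} - mean_j), divisor n-1 = 4:
  S[X,X] = ((-0.6)·(-0.6) + (2.4)·(2.4) + (3.4)·(3.4) + (-2.6)·(-2.6) + (-2.6)·(-2.6)) / 4 = 31.2/4 = 7.8
  S[X,Y] = ((-0.6)·(0.2) + (2.4)·(1.2) + (3.4)·(-2.8) + (-2.6)·(-1.8) + (-2.6)·(3.2)) / 4 = -10.4/4 = -2.6
  S[Y,Y] = ((0.2)·(0.2) + (1.2)·(1.2) + (-2.8)·(-2.8) + (-1.8)·(-1.8) + (3.2)·(3.2)) / 4 = 22.8/4 = 5.7
  S = [[7.8, -2.6],
 [-2.6, 5.7]].

Step 3 — invert S. det(S) = 7.8·5.7 - (-2.6)² = 37.7.
  S^{-1} = (1/det) · [[d, -b], [-b, a]] = [[0.1512, 0.069],
 [0.069, 0.2069]].

Step 4 — quadratic form (x̄ - mu_0)^T · S^{-1} · (x̄ - mu_0):
  S^{-1} · (x̄ - mu_0) = (0.0637, 0.3448),
  (x̄ - mu_0)^T · [...] = (-0.4)·(0.0637) + (1.8)·(0.3448) = 0.5952.

Step 5 — scale by n: T² = 5 · 0.5952 = 2.9761.

T² ≈ 2.9761


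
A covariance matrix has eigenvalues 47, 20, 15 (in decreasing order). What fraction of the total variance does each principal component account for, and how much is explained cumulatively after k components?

Step 1 — total variance = trace(Sigma) = Σ λ_i = 47 + 20 + 15 = 82.

Step 2 — fraction explained by component i = λ_i / Σ λ:
  PC1: 47/82 = 0.5732
  PC2: 20/82 = 0.2439
  PC3: 15/82 = 0.1829

Step 3 — cumulative fraction after k components = (λ_1 + ... + λ_k) / Σ λ:
  k = 1: 47/82 = 0.5732
  k = 2: (47 + 20)/82 = 67/82 = 0.8171
  k = 3: (47 + 20 + 15)/82 = 82/82 = 1

Summary (fraction, with percent):

explained: PC1 0.5732 (57.32%), PC2 0.2439 (24.39%), PC3 0.1829 (18.29%);  cumulative: 0.5732, 0.8171, 1


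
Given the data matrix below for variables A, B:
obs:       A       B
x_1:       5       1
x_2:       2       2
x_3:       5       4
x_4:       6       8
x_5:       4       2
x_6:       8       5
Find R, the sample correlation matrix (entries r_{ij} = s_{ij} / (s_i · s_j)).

Step 1 — column means:
  mean(A) = (5 + 2 + 5 + 6 + 4 + 8) / 6 = 30/6 = 5
  mean(B) = (1 + 2 + 4 + 8 + 2 + 5) / 6 = 22/6 = 3.6667

Step 2 — sample variances and covariances s[i,j] = (1/(n-1)) · Σ_k (x_{k,i} - mean_i) · (x_{k,j} - mean_j), with n-1 = 5:
  s[A,A] = ((0)·(0) + (-3)·(-3) + (0)·(0) + (1)·(1) + (-1)·(-1) + (3)·(3)) / 5 = 20/5 = 4
  s[A,B] = ((0)·(-2.6667) + (-3)·(-1.6667) + (0)·(0.3333) + (1)·(4.3333) + (-1)·(-1.6667) + (3)·(1.3333)) / 5 = 15/5 = 3
  s[B,B] = ((-2.6667)·(-2.6667) + (-1.6667)·(-1.6667) + (0.3333)·(0.3333) + (4.3333)·(4.3333) + (-1.6667)·(-1.6667) + (1.3333)·(1.3333)) / 5 = 33.3333/5 = 6.6667
  Sample standard deviations s_i = √(s[i,i]):
  s(A) = √(4) = 2
  s(B) = √(6.6667) = 2.582

Step 3 — r_{ij} = s_{ij} / (s_i · s_j):
  r[A,A] = 1 (diagonal).
  r[A,B] = 3 / (2 · 2.582) = 3 / 5.164 = 0.5809
  r[B,B] = 1 (diagonal).

R is symmetric with unit diagonal. Assembling:

R = [[1, 0.5809],
 [0.5809, 1]]


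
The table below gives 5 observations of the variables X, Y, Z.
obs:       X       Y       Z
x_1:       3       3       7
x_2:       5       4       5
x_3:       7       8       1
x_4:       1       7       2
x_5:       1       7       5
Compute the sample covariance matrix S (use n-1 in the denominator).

Step 1 — column means:
  mean(X) = (3 + 5 + 7 + 1 + 1) / 5 = 17/5 = 3.4
  mean(Y) = (3 + 4 + 8 + 7 + 7) / 5 = 29/5 = 5.8
  mean(Z) = (7 + 5 + 1 + 2 + 5) / 5 = 20/5 = 4

Step 2 — sample covariance S[i,j] = (1/(n-1)) · Σ_k (x_{k,i} - mean_i) · (x_{k,j} - mean_j), with n-1 = 4.
  S[X,X] = ((-0.4)·(-0.4) + (1.6)·(1.6) + (3.6)·(3.6) + (-2.4)·(-2.4) + (-2.4)·(-2.4)) / 4 = 27.2/4 = 6.8
  S[X,Y] = ((-0.4)·(-2.8) + (1.6)·(-1.8) + (3.6)·(2.2) + (-2.4)·(1.2) + (-2.4)·(1.2)) / 4 = 0.4/4 = 0.1
  S[X,Z] = ((-0.4)·(3) + (1.6)·(1) + (3.6)·(-3) + (-2.4)·(-2) + (-2.4)·(1)) / 4 = -8/4 = -2
  S[Y,Y] = ((-2.8)·(-2.8) + (-1.8)·(-1.8) + (2.2)·(2.2) + (1.2)·(1.2) + (1.2)·(1.2)) / 4 = 18.8/4 = 4.7
  S[Y,Z] = ((-2.8)·(3) + (-1.8)·(1) + (2.2)·(-3) + (1.2)·(-2) + (1.2)·(1)) / 4 = -18/4 = -4.5
  S[Z,Z] = ((3)·(3) + (1)·(1) + (-3)·(-3) + (-2)·(-2) + (1)·(1)) / 4 = 24/4 = 6

S is symmetric (S[j,i] = S[i,j]). Assembling:

S = [[6.8, 0.1, -2],
 [0.1, 4.7, -4.5],
 [-2, -4.5, 6]]


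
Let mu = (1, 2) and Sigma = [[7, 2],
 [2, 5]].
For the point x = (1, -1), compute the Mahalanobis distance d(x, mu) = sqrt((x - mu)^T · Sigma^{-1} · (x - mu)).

Step 1 — centre the observation: (x - mu) = (0, -3).

Step 2 — invert Sigma. det(Sigma) = 7·5 - (2)² = 31.
  Sigma^{-1} = (1/det) · [[d, -b], [-b, a]] = [[0.1613, -0.0645],
 [-0.0645, 0.2258]].

Step 3 — form the quadratic (x - mu)^T · Sigma^{-1} · (x - mu):
  Sigma^{-1} · (x - mu) = (0.1935, -0.6774).
  (x - mu)^T · [Sigma^{-1} · (x - mu)] = (0)·(0.1935) + (-3)·(-0.6774) = 2.0323.

Step 4 — take square root: d = √(2.0323) ≈ 1.4256.

d(x, mu) = √(2.0323) ≈ 1.4256


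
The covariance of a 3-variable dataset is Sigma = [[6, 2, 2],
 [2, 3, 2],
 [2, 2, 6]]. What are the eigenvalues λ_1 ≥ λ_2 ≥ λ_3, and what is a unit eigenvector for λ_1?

Step 1 — characteristic polynomial p(λ) = det(λI - Sigma) = λ³ - tr·λ² + c_1·λ - det, where tr = trace, c_1 = sum of the principal 2×2 minors, det = det(Sigma):
  tr = 6 + 3 + 6 = 15,
  c_1 = (6·3 - (2)²) + (6·6 - (2)²) + (3·6 - (2)²) = 14 + 32 + 14 = 60,
  det = 6·(3·6 - (2)²) - (2)·((2)·6 - (2)·(2)) + (2)·((2)·(2) - 3·(2)) = 6·(14) - (2)·(8) + (2)·(-2) = 64.
  So p(λ) = λ³ - 15λ² + 60λ - 64.
Step 2 — look for an integer root (rational root theorem: any rational root is an integer divisor of 64). Testing λ = 4:
  p(4) = 64 - 240 + 240 - 64 = 0  ✓
  Dividing out (λ - 4): p(λ) = (λ - 4)(λ² - 11λ + 16).
Step 3 — remaining eigenvalues from the quadratic λ² - 11λ + 16 = 0:
  Δ = 11² - 4·16 = 121 - 64 = 57,  λ = (11 ± √57)/2 = (11 ± 7.5498)/2 ≈ 9.2749 or 1.7251.
  Sorted: λ_1 = 9.2749,  λ_2 = 4,  λ_3 = 1.7251  (check: sum = 15 = tr ✓).

Step 4 — unit eigenvector for λ_1 ≈ 9.2749: v spans the null space of (Sigma - λ_1 I), whose rows are
  r_1 = (-3.2749, 2, 2),  r_2 = (2, -6.2749, 2),  r_3 = (2, 2, -3.2749).
  v is orthogonal to every row, so take v ∝ r_1 × r_2 = ((2)·(2) - (2)·(-6.2749), (2)·(2) - (-3.2749)·(2), (-3.2749)·(-6.2749) - (2)·(2)) ≈ (16.5498, 10.5498, 16.5498).
  Let u = (16.5498, 10.5498, 16.5498).
  ||u|| = √((16.5498)² + (10.5498)² + (16.5498)²) = √(659.093) ≈ 25.6728,  v_1 = u/||u|| ≈ (0.6446, 0.4109, 0.6446) (||v_1|| = 1).

λ_1 = 9.2749,  λ_2 = 4,  λ_3 = 1.7251;  v_1 ≈ (0.6446, 0.4109, 0.6446)


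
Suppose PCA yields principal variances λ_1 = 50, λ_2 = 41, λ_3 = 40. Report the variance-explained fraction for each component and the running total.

Step 1 — total variance = trace(Sigma) = Σ λ_i = 50 + 41 + 40 = 131.

Step 2 — fraction explained by component i = λ_i / Σ λ:
  PC1: 50/131 = 0.3817
  PC2: 41/131 = 0.313
  PC3: 40/131 = 0.3053

Step 3 — cumulative fraction after k components = (λ_1 + ... + λ_k) / Σ λ:
  k = 1: 50/131 = 0.3817
  k = 2: (50 + 41)/131 = 91/131 = 0.6947
  k = 3: (50 + 41 + 40)/131 = 131/131 = 1

Summary (fraction, with percent):

explained: PC1 0.3817 (38.17%), PC2 0.313 (31.3%), PC3 0.3053 (30.53%);  cumulative: 0.3817, 0.6947, 1


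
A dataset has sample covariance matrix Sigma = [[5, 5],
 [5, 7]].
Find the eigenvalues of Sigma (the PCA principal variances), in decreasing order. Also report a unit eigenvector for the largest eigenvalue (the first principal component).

Step 1 — characteristic polynomial of 2×2 Sigma:
  det(Sigma - λI) = λ² - trace · λ + det = 0.
  trace = 5 + 7 = 12, det = 5·7 - (5)² = 10.
Step 2 — discriminant:
  Δ = trace² - 4·det = 144 - 40 = 104.
Step 3 — eigenvalues:
  λ = (trace ± √Δ)/2 = (12 ± 10.198)/2,
  λ_1 = 11.099,  λ_2 = 0.901.

Step 4 — unit eigenvector for λ_1: solve (Sigma - λ_1 I)v = 0. First row:
  (5 - 11.099)·v_x + (5)·v_y = 0, i.e. (-6.099)·v_x + (5)·v_y = 0,
  so v ∝ (b, λ_1 - a) = (5, 6.099) = u.
  ||u|| = √((5)² + (6.099)²) = √(62.198) ≈ 7.8866,
  v_1 = u/||u|| ≈ (0.634, 0.7733) (||v_1|| = 1).

λ_1 = 11.099,  λ_2 = 0.901;  v_1 ≈ (0.634, 0.7733)


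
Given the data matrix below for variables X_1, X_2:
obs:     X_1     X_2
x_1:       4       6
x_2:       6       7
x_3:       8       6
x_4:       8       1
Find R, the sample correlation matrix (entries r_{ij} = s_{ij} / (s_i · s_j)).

Step 1 — column means:
  mean(X_1) = (4 + 6 + 8 + 8) / 4 = 26/4 = 6.5
  mean(X_2) = (6 + 7 + 6 + 1) / 4 = 20/4 = 5

Step 2 — sample variances and covariances s[i,j] = (1/(n-1)) · Σ_k (x_{k,i} - mean_i) · (x_{k,j} - mean_j), with n-1 = 3:
  s[X_1,X_1] = ((-2.5)·(-2.5) + (-0.5)·(-0.5) + (1.5)·(1.5) + (1.5)·(1.5)) / 3 = 11/3 = 3.6667
  s[X_1,X_2] = ((-2.5)·(1) + (-0.5)·(2) + (1.5)·(1) + (1.5)·(-4)) / 3 = -8/3 = -2.6667
  s[X_2,X_2] = ((1)·(1) + (2)·(2) + (1)·(1) + (-4)·(-4)) / 3 = 22/3 = 7.3333
  Sample standard deviations s_i = √(s[i,i]):
  s(X_1) = √(3.6667) = 1.9149
  s(X_2) = √(7.3333) = 2.708

Step 3 — r_{ij} = s_{ij} / (s_i · s_j):
  r[X_1,X_1] = 1 (diagonal).
  r[X_1,X_2] = -2.6667 / (1.9149 · 2.708) = -2.6667 / 5.1854 = -0.5143
  r[X_2,X_2] = 1 (diagonal).

R is symmetric with unit diagonal. Assembling:

R = [[1, -0.5143],
 [-0.5143, 1]]


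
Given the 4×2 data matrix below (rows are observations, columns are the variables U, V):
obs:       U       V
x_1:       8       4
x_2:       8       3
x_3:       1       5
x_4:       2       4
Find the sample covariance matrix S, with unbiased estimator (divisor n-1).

Step 1 — column means:
  mean(U) = (8 + 8 + 1 + 2) / 4 = 19/4 = 4.75
  mean(V) = (4 + 3 + 5 + 4) / 4 = 16/4 = 4

Step 2 — sample covariance S[i,j] = (1/(n-1)) · Σ_k (x_{k,i} - mean_i) · (x_{k,j} - mean_j), with n-1 = 3.
  S[U,U] = ((3.25)·(3.25) + (3.25)·(3.25) + (-3.75)·(-3.75) + (-2.75)·(-2.75)) / 3 = 42.75/3 = 14.25
  S[U,V] = ((3.25)·(0) + (3.25)·(-1) + (-3.75)·(1) + (-2.75)·(0)) / 3 = -7/3 = -2.3333
  S[V,V] = ((0)·(0) + (-1)·(-1) + (1)·(1) + (0)·(0)) / 3 = 2/3 = 0.6667

S is symmetric (S[j,i] = S[i,j]). Assembling:

S = [[14.25, -2.3333],
 [-2.3333, 0.6667]]


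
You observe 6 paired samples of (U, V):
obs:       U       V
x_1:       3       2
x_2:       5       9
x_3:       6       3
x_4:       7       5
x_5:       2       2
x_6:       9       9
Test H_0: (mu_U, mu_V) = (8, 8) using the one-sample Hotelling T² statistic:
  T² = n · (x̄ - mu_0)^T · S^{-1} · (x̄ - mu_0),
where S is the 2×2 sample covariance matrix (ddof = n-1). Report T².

Step 1 — sample mean vector:
  mean(U) = (3 + 5 + 6 + 7 + 2 + 9) / 6 = 32/6 = 5.3333
  mean(V) = (2 + 9 + 3 + 5 + 2 + 9) / 6 = 30/6 = 5
  x̄ = (5.3333, 5),  deviation x̄ - mu_0 = (5.3333, 5) - (8, 8) = (-2.6667, -3).

Step 2 — sample covariance matrix, S[i,j] = (1/(n-1)) · Σ_k (x_{k,i} - mean_i) · (x_{k,j} - mean_j), divisor n-1 = 5:
  S[U,U] = ((-2.3333)·(-2.3333) + (-0.3333)·(-0.3333) + (0.6667)·(0.6667) + (1.6667)·(1.6667) + (-3.3333)·(-3.3333) + (3.6667)·(3.6667)) / 5 = 33.3333/5 = 6.6667
  S[U,V] = ((-2.3333)·(-3) + (-0.3333)·(4) + (0.6667)·(-2) + (1.6667)·(0) + (-3.3333)·(-3) + (3.6667)·(4)) / 5 = 29/5 = 5.8
  S[V,V] = ((-3)·(-3) + (4)·(4) + (-2)·(-2) + (0)·(0) + (-3)·(-3) + (4)·(4)) / 5 = 54/5 = 10.8
  S = [[6.6667, 5.8],
 [5.8, 10.8]].

Step 3 — invert S. det(S) = 6.6667·10.8 - (5.8)² = 38.36.
  S^{-1} = (1/det) · [[d, -b], [-b, a]] = [[0.2815, -0.1512],
 [-0.1512, 0.1738]].

Step 4 — quadratic form (x̄ - mu_0)^T · S^{-1} · (x̄ - mu_0):
  S^{-1} · (x̄ - mu_0) = (-0.2972, -0.1182),
  (x̄ - mu_0)^T · [...] = (-2.6667)·(-0.2972) + (-3)·(-0.1182) = 1.147.

Step 5 — scale by n: T² = 6 · 1.147 = 6.8822.

T² ≈ 6.8822


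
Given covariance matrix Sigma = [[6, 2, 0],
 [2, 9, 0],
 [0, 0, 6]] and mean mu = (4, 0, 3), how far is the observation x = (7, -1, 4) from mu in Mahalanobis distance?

Step 1 — centre the observation: (x - mu) = (3, -1, 1).

Step 2 — invert Sigma (cofactor / det for 3×3, or solve directly):
  Sigma^{-1} = [[0.18, -0.04, 0],
 [-0.04, 0.12, 0],
 [0, 0, 0.1667]].

Step 3 — form the quadratic (x - mu)^T · Sigma^{-1} · (x - mu):
  Sigma^{-1} · (x - mu) = (0.58, -0.24, 0.1667).
  (x - mu)^T · [Sigma^{-1} · (x - mu)] = (3)·(0.58) + (-1)·(-0.24) + (1)·(0.1667) = 2.1467.

Step 4 — take square root: d = √(2.1467) ≈ 1.4652.

d(x, mu) = √(2.1467) ≈ 1.4652


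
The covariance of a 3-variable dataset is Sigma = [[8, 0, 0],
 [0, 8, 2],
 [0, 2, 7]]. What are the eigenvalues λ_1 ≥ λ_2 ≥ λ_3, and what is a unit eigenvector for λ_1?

Step 1 — characteristic polynomial p(λ) = det(λI - Sigma) = λ³ - tr·λ² + c_1·λ - det, where tr = trace, c_1 = sum of the principal 2×2 minors, det = det(Sigma):
  tr = 8 + 8 + 7 = 23,
  c_1 = (8·8 - (0)²) + (8·7 - (0)²) + (8·7 - (2)²) = 64 + 56 + 52 = 172,
  det = 8·(8·7 - (2)²) - (0)·((0)·7 - (2)·(0)) + (0)·((0)·(2) - 8·(0)) = 8·(52) - (0)·(0) + (0)·(0) = 416.
  So p(λ) = λ³ - 23λ² + 172λ - 416.
Step 2 — look for an integer root (rational root theorem: any rational root is an integer divisor of 416). Testing λ = 8:
  p(8) = 512 - 1472 + 1376 - 416 = 0  ✓
  Dividing out (λ - 8): p(λ) = (λ - 8)(λ² - 15λ + 52).
Step 3 — remaining eigenvalues from the quadratic λ² - 15λ + 52 = 0:
  Δ = 15² - 4·52 = 225 - 208 = 17,  λ = (15 ± √17)/2 = (15 ± 4.1231)/2 ≈ 9.5616 or 5.4384.
  Sorted: λ_1 = 9.5616,  λ_2 = 8,  λ_3 = 5.4384  (check: sum = 23 = tr ✓).

Step 4 — unit eigenvector for λ_1 ≈ 9.5616: v spans the null space of (Sigma - λ_1 I), whose rows are
  r_1 = (-1.5616, 0, 0),  r_2 = (0, -1.5616, 2),  r_3 = (0, 2, -2.5616).
  v is orthogonal to every row, so take v ∝ r_1 × r_2 = ((0)·(2) - (0)·(-1.5616), (0)·(0) - (-1.5616)·(2), (-1.5616)·(-1.5616) - (0)·(0)) ≈ (0, 3.1231, 2.4384).
  Let u = (0, 3.1231, 2.4384).
  ||u|| = √((0)² + (3.1231)² + (2.4384)²) = √(15.6998) ≈ 3.9623,  v_1 = u/||u|| ≈ (0, 0.7882, 0.6154) (||v_1|| = 1).

λ_1 = 9.5616,  λ_2 = 8,  λ_3 = 5.4384;  v_1 ≈ (0, 0.7882, 0.6154)


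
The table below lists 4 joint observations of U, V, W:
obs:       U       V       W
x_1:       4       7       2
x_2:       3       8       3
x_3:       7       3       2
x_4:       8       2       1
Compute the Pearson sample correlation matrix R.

Step 1 — column means:
  mean(U) = (4 + 3 + 7 + 8) / 4 = 22/4 = 5.5
  mean(V) = (7 + 8 + 3 + 2) / 4 = 20/4 = 5
  mean(W) = (2 + 3 + 2 + 1) / 4 = 8/4 = 2

Step 2 — sample variances and covariances s[i,j] = (1/(n-1)) · Σ_k (x_{k,i} - mean_i) · (x_{k,j} - mean_j), with n-1 = 3:
  s[U,U] = ((-1.5)·(-1.5) + (-2.5)·(-2.5) + (1.5)·(1.5) + (2.5)·(2.5)) / 3 = 17/3 = 5.6667
  s[U,V] = ((-1.5)·(2) + (-2.5)·(3) + (1.5)·(-2) + (2.5)·(-3)) / 3 = -21/3 = -7
  s[U,W] = ((-1.5)·(0) + (-2.5)·(1) + (1.5)·(0) + (2.5)·(-1)) / 3 = -5/3 = -1.6667
  s[V,V] = ((2)·(2) + (3)·(3) + (-2)·(-2) + (-3)·(-3)) / 3 = 26/3 = 8.6667
  s[V,W] = ((2)·(0) + (3)·(1) + (-2)·(0) + (-3)·(-1)) / 3 = 6/3 = 2
  s[W,W] = ((0)·(0) + (1)·(1) + (0)·(0) + (-1)·(-1)) / 3 = 2/3 = 0.6667
  Sample standard deviations s_i = √(s[i,i]):
  s(U) = √(5.6667) = 2.3805
  s(V) = √(8.6667) = 2.9439
  s(W) = √(0.6667) = 0.8165

Step 3 — r_{ij} = s_{ij} / (s_i · s_j):
  r[U,U] = 1 (diagonal).
  r[U,V] = -7 / (2.3805 · 2.9439) = -7 / 7.0079 = -0.9989
  r[U,W] = -1.6667 / (2.3805 · 0.8165) = -1.6667 / 1.9437 = -0.8575
  r[V,V] = 1 (diagonal).
  r[V,W] = 2 / (2.9439 · 0.8165) = 2 / 2.4037 = 0.8321
  r[W,W] = 1 (diagonal).

R is symmetric with unit diagonal. Assembling:

R = [[1, -0.9989, -0.8575],
 [-0.9989, 1, 0.8321],
 [-0.8575, 0.8321, 1]]


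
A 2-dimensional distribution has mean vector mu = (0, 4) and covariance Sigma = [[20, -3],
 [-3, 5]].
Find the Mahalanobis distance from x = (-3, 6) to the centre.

Step 1 — centre the observation: (x - mu) = (-3, 2).

Step 2 — invert Sigma. det(Sigma) = 20·5 - (-3)² = 91.
  Sigma^{-1} = (1/det) · [[d, -b], [-b, a]] = [[0.0549, 0.033],
 [0.033, 0.2198]].

Step 3 — form the quadratic (x - mu)^T · Sigma^{-1} · (x - mu):
  Sigma^{-1} · (x - mu) = (-0.0989, 0.3407).
  (x - mu)^T · [Sigma^{-1} · (x - mu)] = (-3)·(-0.0989) + (2)·(0.3407) = 0.978.

Step 4 — take square root: d = √(0.978) ≈ 0.9889.

d(x, mu) = √(0.978) ≈ 0.9889
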